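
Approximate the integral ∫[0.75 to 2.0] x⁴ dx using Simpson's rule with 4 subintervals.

f(x) = x⁴
a = 0.75, b = 2.0, n = 4
h = (b - a)/n = 0.312500

Simpson's rule: (h/3)[f(x₀) + 4f(x₁) + 2f(x₂) + ... + f(xₙ)]

x_0 = 0.7500, f(x_0) = 0.316406, coefficient = 1
x_1 = 1.0625, f(x_1) = 1.274429, coefficient = 4
x_2 = 1.3750, f(x_2) = 3.574463, coefficient = 2
x_3 = 1.6875, f(x_3) = 8.109146, coefficient = 4
x_4 = 2.0000, f(x_4) = 16.000000, coefficient = 1

I ≈ (0.312500/3) × 60.999634 = 6.354129
Exact value: 6.352539
Error: 0.001589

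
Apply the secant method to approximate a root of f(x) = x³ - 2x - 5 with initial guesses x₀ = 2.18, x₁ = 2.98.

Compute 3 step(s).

f(x) = x³ - 2x - 5
x₀ = 2.18, x₁ = 2.98

Secant formula: x_{n+1} = x_n - f(x_n)(x_n - x_{n-1})/(f(x_n) - f(x_{n-1}))

Iteration 1:
  f(2.180000) = 1.000232
  f(2.980000) = 15.503592
  x_2 = 2.980000 - 15.503592×(2.980000 - 2.180000)/(15.503592 - 1.000232)
       = 2.124828
Iteration 2:
  f(2.980000) = 15.503592
  f(2.124828) = 0.343712
  x_3 = 2.124828 - 0.343712×(2.124828 - 2.980000)/(0.343712 - 15.503592)
       = 2.105439
Iteration 3:
  f(2.124828) = 0.343712
  f(2.105439) = 0.122263
  x_4 = 2.105439 - 0.122263×(2.105439 - 2.124828)/(0.122263 - 0.343712)
       = 2.094734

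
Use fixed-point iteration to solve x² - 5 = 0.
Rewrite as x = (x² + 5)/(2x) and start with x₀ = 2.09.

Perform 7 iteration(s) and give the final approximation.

Equation: x² - 5 = 0
Fixed-point form: x = (x² + 5)/(2x)
x₀ = 2.09

x_1 = g(2.090000) = 2.241172
x_2 = g(2.241172) = 2.236074
x_3 = g(2.236074) = 2.236068
x_4 = g(2.236068) = 2.236068
x_5 = g(2.236068) = 2.236068
x_6 = g(2.236068) = 2.236068
x_7 = g(2.236068) = 2.236068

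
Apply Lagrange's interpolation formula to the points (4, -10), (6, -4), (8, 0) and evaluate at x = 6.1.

Lagrange interpolation formula:
P(x) = Σ yᵢ × Lᵢ(x)
where Lᵢ(x) = Π_{j≠i} (x - xⱼ)/(xᵢ - xⱼ)

L_0(6.1) = (6.1 - 6)/(4 - 6) × (6.1 - 8)/(4 - 8) = -0.023750
L_1(6.1) = (6.1 - 4)/(6 - 4) × (6.1 - 8)/(6 - 8) = 0.997500
L_2(6.1) = (6.1 - 4)/(8 - 4) × (6.1 - 6)/(8 - 6) = 0.026250

P(6.1) = (-10)×L_0(6.1) + (-4)×L_1(6.1) + 0×L_2(6.1)
P(6.1) = -3.752500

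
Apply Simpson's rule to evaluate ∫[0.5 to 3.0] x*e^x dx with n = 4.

f(x) = x*e^x
a = 0.5, b = 3.0, n = 4
h = (b - a)/n = 0.625000

Simpson's rule: (h/3)[f(x₀) + 4f(x₁) + 2f(x₂) + ... + f(xₙ)]

x_0 = 0.5000, f(x_0) = 0.824361, coefficient = 1
x_1 = 1.1250, f(x_1) = 3.465244, coefficient = 4
x_2 = 1.7500, f(x_2) = 10.070555, coefficient = 2
x_3 = 2.3750, f(x_3) = 25.533656, coefficient = 4
x_4 = 3.0000, f(x_4) = 60.256611, coefficient = 1

I ≈ (0.625000/3) × 197.217682 = 41.087017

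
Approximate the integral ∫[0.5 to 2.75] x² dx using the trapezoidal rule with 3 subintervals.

f(x) = x²
a = 0.5, b = 2.75, n = 3
h = (b - a)/n = 0.750000

Trapezoidal rule: (h/2)[f(x₀) + 2f(x₁) + 2f(x₂) + ... + f(xₙ)]

x_0 = 0.5000, f(x_0) = 0.250000, coefficient = 1
x_1 = 1.2500, f(x_1) = 1.562500, coefficient = 2
x_2 = 2.0000, f(x_2) = 4.000000, coefficient = 2
x_3 = 2.7500, f(x_3) = 7.562500, coefficient = 1

I ≈ (0.750000/2) × 18.937500 = 7.101562
Exact value: 6.890625
Error: 0.210938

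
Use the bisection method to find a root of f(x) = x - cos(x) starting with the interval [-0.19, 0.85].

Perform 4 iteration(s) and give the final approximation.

f(x) = x - cos(x)
Initial interval: [-0.19, 0.85]

Iteration 1:
  c_1 = (-0.190000 + 0.850000)/2 = 0.330000
  f(c_1) = f(0.330000) = -0.616042
  f(a) × f(c) ≥ 0, new interval: [0.330000, 0.850000]
Iteration 2:
  c_2 = (0.330000 + 0.850000)/2 = 0.590000
  f(c_2) = f(0.590000) = -0.240941
  f(a) × f(c) ≥ 0, new interval: [0.590000, 0.850000]
Iteration 3:
  c_3 = (0.590000 + 0.850000)/2 = 0.720000
  f(c_3) = f(0.720000) = -0.031806
  f(a) × f(c) ≥ 0, new interval: [0.720000, 0.850000]
Iteration 4:
  c_4 = (0.720000 + 0.850000)/2 = 0.785000
  f(c_4) = f(0.785000) = 0.077612
  f(a) × f(c) < 0, new interval: [0.720000, 0.785000]

After 4 iteration(s), the approximation is c_4 = 0.785000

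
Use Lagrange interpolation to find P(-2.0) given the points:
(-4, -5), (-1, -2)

Lagrange interpolation formula:
P(x) = Σ yᵢ × Lᵢ(x)
where Lᵢ(x) = Π_{j≠i} (x - xⱼ)/(xᵢ - xⱼ)

L_0(-2.0) = (-2.0 - (-1))/(-4 - (-1)) = 0.333333
L_1(-2.0) = (-2.0 - (-4))/(-1 - (-4)) = 0.666667

P(-2.0) = (-5)×L_0(-2.0) + (-2)×L_1(-2.0)
P(-2.0) = -3.000000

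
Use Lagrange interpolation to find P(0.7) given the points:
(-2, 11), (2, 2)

Lagrange interpolation formula:
P(x) = Σ yᵢ × Lᵢ(x)
where Lᵢ(x) = Π_{j≠i} (x - xⱼ)/(xᵢ - xⱼ)

L_0(0.7) = (0.7 - 2)/(-2 - 2) = 0.325000
L_1(0.7) = (0.7 - (-2))/(2 - (-2)) = 0.675000

P(0.7) = 11×L_0(0.7) + 2×L_1(0.7)
P(0.7) = 4.925000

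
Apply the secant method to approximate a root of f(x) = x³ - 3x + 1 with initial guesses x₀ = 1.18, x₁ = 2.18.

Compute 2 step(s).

f(x) = x³ - 3x + 1
x₀ = 1.18, x₁ = 2.18

Secant formula: x_{n+1} = x_n - f(x_n)(x_n - x_{n-1})/(f(x_n) - f(x_{n-1}))

Iteration 1:
  f(1.180000) = -0.896968
  f(2.180000) = 4.820232
  x_2 = 2.180000 - 4.820232×(2.180000 - 1.180000)/(4.820232 - (-0.896968))
       = 1.336889
Iteration 2:
  f(2.180000) = 4.820232
  f(1.336889) = -0.621282
  x_3 = 1.336889 - (-0.621282)×(1.336889 - 2.180000)/(-0.621282 - 4.820232)
       = 1.433151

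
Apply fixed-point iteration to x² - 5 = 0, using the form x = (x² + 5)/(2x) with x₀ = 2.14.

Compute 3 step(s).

Equation: x² - 5 = 0
Fixed-point form: x = (x² + 5)/(2x)
x₀ = 2.14

x_1 = g(2.140000) = 2.238224
x_2 = g(2.238224) = 2.236069
x_3 = g(2.236069) = 2.236068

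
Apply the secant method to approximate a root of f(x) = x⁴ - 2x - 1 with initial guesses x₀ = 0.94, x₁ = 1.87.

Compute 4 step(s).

f(x) = x⁴ - 2x - 1
x₀ = 0.94, x₁ = 1.87

Secant formula: x_{n+1} = x_n - f(x_n)(x_n - x_{n-1})/(f(x_n) - f(x_{n-1}))

Iteration 1:
  f(0.940000) = -2.099251
  f(1.870000) = 7.488310
  x_2 = 1.870000 - 7.488310×(1.870000 - 0.940000)/(7.488310 - (-2.099251))
       = 1.143629
Iteration 2:
  f(1.870000) = 7.488310
  f(1.143629) = -1.576690
  x_3 = 1.143629 - (-1.576690)×(1.143629 - 1.870000)/(-1.576690 - 7.488310)
       = 1.269968
Iteration 3:
  f(1.143629) = -1.576690
  f(1.269968) = -0.938754
  x_4 = 1.269968 - (-0.938754)×(1.269968 - 1.143629)/(-0.938754 - (-1.576690))
       = 1.455881
Iteration 4:
  f(1.269968) = -0.938754
  f(1.455881) = 0.580903
  x_5 = 1.455881 - 0.580903×(1.455881 - 1.269968)/(0.580903 - (-0.938754))
       = 1.384814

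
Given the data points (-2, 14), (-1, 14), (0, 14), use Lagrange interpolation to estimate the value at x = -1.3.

Lagrange interpolation formula:
P(x) = Σ yᵢ × Lᵢ(x)
where Lᵢ(x) = Π_{j≠i} (x - xⱼ)/(xᵢ - xⱼ)

L_0(-1.3) = (-1.3 - (-1))/(-2 - (-1)) × (-1.3 - 0)/(-2 - 0) = 0.195000
L_1(-1.3) = (-1.3 - (-2))/(-1 - (-2)) × (-1.3 - 0)/(-1 - 0) = 0.910000
L_2(-1.3) = (-1.3 - (-2))/(0 - (-2)) × (-1.3 - (-1))/(0 - (-1)) = -0.105000

P(-1.3) = 14×L_0(-1.3) + 14×L_1(-1.3) + 14×L_2(-1.3)
P(-1.3) = 14.000000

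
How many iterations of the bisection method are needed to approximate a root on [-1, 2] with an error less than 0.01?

We need (b-a)/2^n ≤ 0.01
(2 - (-1))/2^n ≤ 0.01
3/2^n ≤ 0.01
2^n ≥ 300
n ≥ log₂(300) = 8.23
n ≥ 9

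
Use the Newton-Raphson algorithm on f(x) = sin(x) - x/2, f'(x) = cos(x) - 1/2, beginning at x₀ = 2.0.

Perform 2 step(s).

f(x) = sin(x) - x/2
f'(x) = cos(x) - 1/2
x₀ = 2.0

Newton-Raphson formula: x_{n+1} = x_n - f(x_n)/f'(x_n)

Iteration 1:
  f(2.000000) = -0.090703
  f'(2.000000) = -0.916147
  x_1 = 2.000000 - (-0.090703)/(-0.916147) = 1.900996
Iteration 2:
  f(1.900996) = -0.004520
  f'(1.900996) = -0.824232
  x_2 = 1.900996 - (-0.004520)/(-0.824232) = 1.895512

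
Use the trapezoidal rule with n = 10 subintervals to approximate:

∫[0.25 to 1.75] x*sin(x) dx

f(x) = x*sin(x)
a = 0.25, b = 1.75, n = 10
h = (b - a)/n = 0.150000

Trapezoidal rule: (h/2)[f(x₀) + 2f(x₁) + 2f(x₂) + ... + f(xₙ)]

x_0 = 0.2500, f(x_0) = 0.061851, coefficient = 1
x_1 = 0.4000, f(x_1) = 0.155767, coefficient = 2
x_2 = 0.5500, f(x_2) = 0.287478, coefficient = 2
x_3 = 0.7000, f(x_3) = 0.450952, coefficient = 2
x_4 = 0.8500, f(x_4) = 0.638588, coefficient = 2
x_5 = 1.0000, f(x_5) = 0.841471, coefficient = 2
x_6 = 1.1500, f(x_6) = 1.049679, coefficient = 2
x_7 = 1.3000, f(x_7) = 1.252626, coefficient = 2
x_8 = 1.4500, f(x_8) = 1.439434, coefficient = 2
x_9 = 1.6000, f(x_9) = 1.599318, coefficient = 2
x_10 = 1.7500, f(x_10) = 1.721975, coefficient = 1

I ≈ (0.150000/2) × 17.214452 = 1.291084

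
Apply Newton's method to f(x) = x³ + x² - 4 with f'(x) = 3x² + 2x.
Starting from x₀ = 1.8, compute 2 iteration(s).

f(x) = x³ + x² - 4
f'(x) = 3x² + 2x
x₀ = 1.8

Newton-Raphson formula: x_{n+1} = x_n - f(x_n)/f'(x_n)

Iteration 1:
  f(1.800000) = 5.072000
  f'(1.800000) = 13.320000
  x_1 = 1.800000 - 5.072000/13.320000 = 1.419219
Iteration 2:
  f(1.419219) = 0.872751
  f'(1.419219) = 8.880988
  x_2 = 1.419219 - 0.872751/8.880988 = 1.320947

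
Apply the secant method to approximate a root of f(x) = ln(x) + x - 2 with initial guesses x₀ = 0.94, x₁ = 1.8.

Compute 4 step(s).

f(x) = ln(x) + x - 2
x₀ = 0.94, x₁ = 1.8

Secant formula: x_{n+1} = x_n - f(x_n)(x_n - x_{n-1})/(f(x_n) - f(x_{n-1}))

Iteration 1:
  f(0.940000) = -1.121875
  f(1.800000) = 0.387787
  x_2 = 1.800000 - 0.387787×(1.800000 - 0.940000)/(0.387787 - (-1.121875))
       = 1.579092
Iteration 2:
  f(1.800000) = 0.387787
  f(1.579092) = 0.035942
  x_3 = 1.579092 - 0.035942×(1.579092 - 1.800000)/(0.035942 - 0.387787)
       = 1.556526
Iteration 3:
  f(1.579092) = 0.035942
  f(1.556526) = -0.001018
  x_4 = 1.556526 - (-0.001018)×(1.556526 - 1.579092)/(-0.001018 - 0.035942)
       = 1.557147
Iteration 4:
  f(1.556526) = -0.001018
  f(1.557147) = 0.000003
  x_5 = 1.557147 - 0.000003×(1.557147 - 1.556526)/(0.000003 - (-0.001018))
       = 1.557146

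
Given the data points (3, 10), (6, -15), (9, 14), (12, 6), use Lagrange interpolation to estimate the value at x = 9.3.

Lagrange interpolation formula:
P(x) = Σ yᵢ × Lᵢ(x)
where Lᵢ(x) = Π_{j≠i} (x - xⱼ)/(xᵢ - xⱼ)

L_0(9.3) = (9.3 - 6)/(3 - 6) × (9.3 - 9)/(3 - 9) × (9.3 - 12)/(3 - 12) = 0.016500
L_1(9.3) = (9.3 - 3)/(6 - 3) × (9.3 - 9)/(6 - 9) × (9.3 - 12)/(6 - 12) = -0.094500
L_2(9.3) = (9.3 - 3)/(9 - 3) × (9.3 - 6)/(9 - 6) × (9.3 - 12)/(9 - 12) = 1.039500
L_3(9.3) = (9.3 - 3)/(12 - 3) × (9.3 - 6)/(12 - 6) × (9.3 - 9)/(12 - 9) = 0.038500

P(9.3) = 10×L_0(9.3) + (-15)×L_1(9.3) + 14×L_2(9.3) + 6×L_3(9.3)
P(9.3) = 16.366500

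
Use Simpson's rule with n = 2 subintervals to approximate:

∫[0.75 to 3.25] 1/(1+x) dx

f(x) = 1/(1+x)
a = 0.75, b = 3.25, n = 2
h = (b - a)/n = 1.250000

Simpson's rule: (h/3)[f(x₀) + 4f(x₁) + 2f(x₂) + ... + f(xₙ)]

x_0 = 0.7500, f(x_0) = 0.571429, coefficient = 1
x_1 = 2.0000, f(x_1) = 0.333333, coefficient = 4
x_2 = 3.2500, f(x_2) = 0.235294, coefficient = 1

I ≈ (1.250000/3) × 2.140056 = 0.891690
Exact value: 0.887303
Error: 0.004387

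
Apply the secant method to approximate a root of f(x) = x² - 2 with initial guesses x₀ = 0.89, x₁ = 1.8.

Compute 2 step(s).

f(x) = x² - 2
x₀ = 0.89, x₁ = 1.8

Secant formula: x_{n+1} = x_n - f(x_n)(x_n - x_{n-1})/(f(x_n) - f(x_{n-1}))

Iteration 1:
  f(0.890000) = -1.207900
  f(1.800000) = 1.240000
  x_2 = 1.800000 - 1.240000×(1.800000 - 0.890000)/(1.240000 - (-1.207900))
       = 1.339033
Iteration 2:
  f(1.800000) = 1.240000
  f(1.339033) = -0.206989
  x_3 = 1.339033 - (-0.206989)×(1.339033 - 1.800000)/(-0.206989 - 1.240000)
       = 1.404974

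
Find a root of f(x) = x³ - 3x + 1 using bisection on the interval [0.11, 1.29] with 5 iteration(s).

f(x) = x³ - 3x + 1
Initial interval: [0.11, 1.29]

Iteration 1:
  c_1 = (0.110000 + 1.290000)/2 = 0.700000
  f(c_1) = f(0.700000) = -0.757000
  f(a) × f(c) < 0, new interval: [0.110000, 0.700000]
Iteration 2:
  c_2 = (0.110000 + 0.700000)/2 = 0.405000
  f(c_2) = f(0.405000) = -0.148570
  f(a) × f(c) < 0, new interval: [0.110000, 0.405000]
Iteration 3:
  c_3 = (0.110000 + 0.405000)/2 = 0.257500
  f(c_3) = f(0.257500) = 0.244574
  f(a) × f(c) ≥ 0, new interval: [0.257500, 0.405000]
Iteration 4:
  c_4 = (0.257500 + 0.405000)/2 = 0.331250
  f(c_4) = f(0.331250) = 0.042597
  f(a) × f(c) ≥ 0, new interval: [0.331250, 0.405000]
Iteration 5:
  c_5 = (0.331250 + 0.405000)/2 = 0.368125
  f(c_5) = f(0.368125) = -0.054488
  f(a) × f(c) < 0, new interval: [0.331250, 0.368125]

After 5 iteration(s), the approximation is c_5 = 0.368125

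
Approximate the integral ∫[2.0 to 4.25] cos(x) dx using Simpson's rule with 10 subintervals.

f(x) = cos(x)
a = 2.0, b = 4.25, n = 10
h = (b - a)/n = 0.225000

Simpson's rule: (h/3)[f(x₀) + 4f(x₁) + 2f(x₂) + ... + f(xₙ)]

x_0 = 2.0000, f(x_0) = -0.416147, coefficient = 1
x_1 = 2.2250, f(x_1) = -0.608528, coefficient = 4
x_2 = 2.4500, f(x_2) = -0.770231, coefficient = 2
x_3 = 2.6750, f(x_3) = -0.893106, coefficient = 4
x_4 = 2.9000, f(x_4) = -0.970958, coefficient = 2
x_5 = 3.1250, f(x_5) = -0.999862, coefficient = 4
x_6 = 3.3500, f(x_6) = -0.978362, coefficient = 2
x_7 = 3.5750, f(x_7) = -0.907540, coefficient = 4
x_8 = 3.8000, f(x_8) = -0.790968, coefficient = 2
x_9 = 4.0250, f(x_9) = -0.634521, coefficient = 4
x_10 = 4.2500, f(x_10) = -0.446087, coefficient = 1

I ≈ (0.225000/3) × -24.057502 = -1.804313
Exact value: -1.804287
Error: 0.000026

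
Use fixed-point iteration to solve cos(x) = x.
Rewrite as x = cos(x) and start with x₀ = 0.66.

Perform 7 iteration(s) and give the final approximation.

Equation: cos(x) = x
Fixed-point form: x = cos(x)
x₀ = 0.66

x_1 = g(0.660000) = 0.789992
x_2 = g(0.789992) = 0.703851
x_3 = g(0.703851) = 0.762356
x_4 = g(0.762356) = 0.723211
x_5 = g(0.723211) = 0.749685
x_6 = g(0.749685) = 0.731904
x_7 = g(0.731904) = 0.743903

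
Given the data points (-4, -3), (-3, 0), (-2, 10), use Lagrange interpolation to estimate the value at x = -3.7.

Lagrange interpolation formula:
P(x) = Σ yᵢ × Lᵢ(x)
where Lᵢ(x) = Π_{j≠i} (x - xⱼ)/(xᵢ - xⱼ)

L_0(-3.7) = (-3.7 - (-3))/(-4 - (-3)) × (-3.7 - (-2))/(-4 - (-2)) = 0.595000
L_1(-3.7) = (-3.7 - (-4))/(-3 - (-4)) × (-3.7 - (-2))/(-3 - (-2)) = 0.510000
L_2(-3.7) = (-3.7 - (-4))/(-2 - (-4)) × (-3.7 - (-3))/(-2 - (-3)) = -0.105000

P(-3.7) = (-3)×L_0(-3.7) + 0×L_1(-3.7) + 10×L_2(-3.7)
P(-3.7) = -2.835000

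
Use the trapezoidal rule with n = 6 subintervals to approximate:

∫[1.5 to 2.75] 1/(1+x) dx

f(x) = 1/(1+x)
a = 1.5, b = 2.75, n = 6
h = (b - a)/n = 0.208333

Trapezoidal rule: (h/2)[f(x₀) + 2f(x₁) + 2f(x₂) + ... + f(xₙ)]

x_0 = 1.5000, f(x_0) = 0.400000, coefficient = 1
x_1 = 1.7083, f(x_1) = 0.369231, coefficient = 2
x_2 = 1.9167, f(x_2) = 0.342857, coefficient = 2
x_3 = 2.1250, f(x_3) = 0.320000, coefficient = 2
x_4 = 2.3333, f(x_4) = 0.300000, coefficient = 2
x_5 = 2.5417, f(x_5) = 0.282353, coefficient = 2
x_6 = 2.7500, f(x_6) = 0.266667, coefficient = 1

I ≈ (0.208333/2) × 3.895548 = 0.405786
Exact value: 0.405465
Error: 0.000321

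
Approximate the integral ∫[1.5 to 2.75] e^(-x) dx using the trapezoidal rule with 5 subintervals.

f(x) = e^(-x)
a = 1.5, b = 2.75, n = 5
h = (b - a)/n = 0.250000

Trapezoidal rule: (h/2)[f(x₀) + 2f(x₁) + 2f(x₂) + ... + f(xₙ)]

x_0 = 1.5000, f(x_0) = 0.223130, coefficient = 1
x_1 = 1.7500, f(x_1) = 0.173774, coefficient = 2
x_2 = 2.0000, f(x_2) = 0.135335, coefficient = 2
x_3 = 2.2500, f(x_3) = 0.105399, coefficient = 2
x_4 = 2.5000, f(x_4) = 0.082085, coefficient = 2
x_5 = 2.7500, f(x_5) = 0.063928, coefficient = 1

I ≈ (0.250000/2) × 1.280245 = 0.160031
Exact value: 0.159202
Error: 0.000828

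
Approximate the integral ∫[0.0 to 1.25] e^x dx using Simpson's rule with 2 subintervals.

f(x) = e^x
a = 0.0, b = 1.25, n = 2
h = (b - a)/n = 0.625000

Simpson's rule: (h/3)[f(x₀) + 4f(x₁) + 2f(x₂) + ... + f(xₙ)]

x_0 = 0.0000, f(x_0) = 1.000000, coefficient = 1
x_1 = 0.6250, f(x_1) = 1.868246, coefficient = 4
x_2 = 1.2500, f(x_2) = 3.490343, coefficient = 1

I ≈ (0.625000/3) × 11.963327 = 2.492360
Exact value: 2.490343
Error: 0.002017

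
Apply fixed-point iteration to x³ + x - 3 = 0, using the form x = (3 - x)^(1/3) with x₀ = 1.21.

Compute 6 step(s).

Equation: x³ + x - 3 = 0
Fixed-point form: x = (3 - x)^(1/3)
x₀ = 1.21

x_1 = g(1.210000) = 1.214184
x_2 = g(1.214184) = 1.213237
x_3 = g(1.213237) = 1.213451
x_4 = g(1.213451) = 1.213403
x_5 = g(1.213403) = 1.213414
x_6 = g(1.213414) = 1.213411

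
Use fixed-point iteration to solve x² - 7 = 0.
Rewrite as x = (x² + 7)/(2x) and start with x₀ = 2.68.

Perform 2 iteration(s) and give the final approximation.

Equation: x² - 7 = 0
Fixed-point form: x = (x² + 7)/(2x)
x₀ = 2.68

x_1 = g(2.680000) = 2.645970
x_2 = g(2.645970) = 2.645751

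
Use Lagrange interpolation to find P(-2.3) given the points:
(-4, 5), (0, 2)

Lagrange interpolation formula:
P(x) = Σ yᵢ × Lᵢ(x)
where Lᵢ(x) = Π_{j≠i} (x - xⱼ)/(xᵢ - xⱼ)

L_0(-2.3) = (-2.3 - 0)/(-4 - 0) = 0.575000
L_1(-2.3) = (-2.3 - (-4))/(0 - (-4)) = 0.425000

P(-2.3) = 5×L_0(-2.3) + 2×L_1(-2.3)
P(-2.3) = 3.725000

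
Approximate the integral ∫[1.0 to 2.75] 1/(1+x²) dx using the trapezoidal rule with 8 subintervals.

f(x) = 1/(1+x²)
a = 1.0, b = 2.75, n = 8
h = (b - a)/n = 0.218750

Trapezoidal rule: (h/2)[f(x₀) + 2f(x₁) + 2f(x₂) + ... + f(xₙ)]

x_0 = 1.0000, f(x_0) = 0.500000, coefficient = 1
x_1 = 1.2188, f(x_1) = 0.402358, coefficient = 2
x_2 = 1.4375, f(x_2) = 0.326115, coefficient = 2
x_3 = 1.6562, f(x_3) = 0.267154, coefficient = 2
x_4 = 1.8750, f(x_4) = 0.221453, coefficient = 2
x_5 = 2.0938, f(x_5) = 0.185743, coefficient = 2
x_6 = 2.3125, f(x_6) = 0.157538, coefficient = 2
x_7 = 2.5312, f(x_7) = 0.135003, coefficient = 2
x_8 = 2.7500, f(x_8) = 0.116788, coefficient = 1

I ≈ (0.218750/2) × 4.007516 = 0.438322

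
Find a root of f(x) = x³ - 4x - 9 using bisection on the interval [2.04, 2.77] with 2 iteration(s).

f(x) = x³ - 4x - 9
Initial interval: [2.04, 2.77]

Iteration 1:
  c_1 = (2.040000 + 2.770000)/2 = 2.405000
  f(c_1) = f(2.405000) = -4.709420
  f(a) × f(c) ≥ 0, new interval: [2.405000, 2.770000]
Iteration 2:
  c_2 = (2.405000 + 2.770000)/2 = 2.587500
  f(c_2) = f(2.587500) = -2.026283
  f(a) × f(c) ≥ 0, new interval: [2.587500, 2.770000]

After 2 iteration(s), the approximation is c_2 = 2.587500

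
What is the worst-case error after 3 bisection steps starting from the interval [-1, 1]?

Bisection error bound: |error| ≤ (b-a)/2^n
|error| ≤ (1 - (-1))/2^3 = 2/2^3
|error| ≤ 0.2500000000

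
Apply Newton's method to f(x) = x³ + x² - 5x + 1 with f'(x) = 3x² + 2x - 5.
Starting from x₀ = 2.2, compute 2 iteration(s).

f(x) = x³ + x² - 5x + 1
f'(x) = 3x² + 2x - 5
x₀ = 2.2

Newton-Raphson formula: x_{n+1} = x_n - f(x_n)/f'(x_n)

Iteration 1:
  f(2.200000) = 5.488000
  f'(2.200000) = 13.920000
  x_1 = 2.200000 - 5.488000/13.920000 = 1.805747
Iteration 2:
  f(1.805747) = 1.120028
  f'(1.805747) = 8.393662
  x_2 = 1.805747 - 1.120028/8.393662 = 1.672310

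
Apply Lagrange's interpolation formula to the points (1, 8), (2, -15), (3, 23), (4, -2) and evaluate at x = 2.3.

Lagrange interpolation formula:
P(x) = Σ yᵢ × Lᵢ(x)
where Lᵢ(x) = Π_{j≠i} (x - xⱼ)/(xᵢ - xⱼ)

L_0(2.3) = (2.3 - 2)/(1 - 2) × (2.3 - 3)/(1 - 3) × (2.3 - 4)/(1 - 4) = -0.059500
L_1(2.3) = (2.3 - 1)/(2 - 1) × (2.3 - 3)/(2 - 3) × (2.3 - 4)/(2 - 4) = 0.773500
L_2(2.3) = (2.3 - 1)/(3 - 1) × (2.3 - 2)/(3 - 2) × (2.3 - 4)/(3 - 4) = 0.331500
L_3(2.3) = (2.3 - 1)/(4 - 1) × (2.3 - 2)/(4 - 2) × (2.3 - 3)/(4 - 3) = -0.045500

P(2.3) = 8×L_0(2.3) + (-15)×L_1(2.3) + 23×L_2(2.3) + (-2)×L_3(2.3)
P(2.3) = -4.363000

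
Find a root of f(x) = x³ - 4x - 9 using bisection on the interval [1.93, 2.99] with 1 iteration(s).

f(x) = x³ - 4x - 9
Initial interval: [1.93, 2.99]

Iteration 1:
  c_1 = (1.930000 + 2.990000)/2 = 2.460000
  f(c_1) = f(2.460000) = -3.953064
  f(a) × f(c) ≥ 0, new interval: [2.460000, 2.990000]

After 1 iteration(s), the approximation is c_1 = 2.460000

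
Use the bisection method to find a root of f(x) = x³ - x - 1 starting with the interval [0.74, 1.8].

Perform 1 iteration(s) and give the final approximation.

f(x) = x³ - x - 1
Initial interval: [0.74, 1.8]

Iteration 1:
  c_1 = (0.740000 + 1.800000)/2 = 1.270000
  f(c_1) = f(1.270000) = -0.221617
  f(a) × f(c) ≥ 0, new interval: [1.270000, 1.800000]

After 1 iteration(s), the approximation is c_1 = 1.270000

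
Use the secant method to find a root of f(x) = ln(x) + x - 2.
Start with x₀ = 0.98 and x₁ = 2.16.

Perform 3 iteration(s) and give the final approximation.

f(x) = ln(x) + x - 2
x₀ = 0.98, x₁ = 2.16

Secant formula: x_{n+1} = x_n - f(x_n)(x_n - x_{n-1})/(f(x_n) - f(x_{n-1}))

Iteration 1:
  f(0.980000) = -1.040203
  f(2.160000) = 0.930108
  x_2 = 2.160000 - 0.930108×(2.160000 - 0.980000)/(0.930108 - (-1.040203))
       = 1.602967
Iteration 2:
  f(2.160000) = 0.930108
  f(1.602967) = 0.074824
  x_3 = 1.602967 - 0.074824×(1.602967 - 2.160000)/(0.074824 - 0.930108)
       = 1.554236
Iteration 3:
  f(1.602967) = 0.074824
  f(1.554236) = -0.004780
  x_4 = 1.554236 - (-0.004780)×(1.554236 - 1.602967)/(-0.004780 - 0.074824)
       = 1.557162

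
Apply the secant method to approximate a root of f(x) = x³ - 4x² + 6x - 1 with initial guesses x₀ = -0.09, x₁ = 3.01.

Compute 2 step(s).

f(x) = x³ - 4x² + 6x - 1
x₀ = -0.09, x₁ = 3.01

Secant formula: x_{n+1} = x_n - f(x_n)(x_n - x_{n-1})/(f(x_n) - f(x_{n-1}))

Iteration 1:
  f(-0.090000) = -1.573129
  f(3.010000) = 8.090501
  x_2 = 3.010000 - 8.090501×(3.010000 - (-0.090000))/(8.090501 - (-1.573129))
       = 0.414645
Iteration 2:
  f(3.010000) = 8.090501
  f(0.414645) = 0.871437
  x_3 = 0.414645 - 0.871437×(0.414645 - 3.010000)/(0.871437 - 8.090501)
       = 0.101351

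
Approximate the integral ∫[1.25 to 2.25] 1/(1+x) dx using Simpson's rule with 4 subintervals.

f(x) = 1/(1+x)
a = 1.25, b = 2.25, n = 4
h = (b - a)/n = 0.250000

Simpson's rule: (h/3)[f(x₀) + 4f(x₁) + 2f(x₂) + ... + f(xₙ)]

x_0 = 1.2500, f(x_0) = 0.444444, coefficient = 1
x_1 = 1.5000, f(x_1) = 0.400000, coefficient = 4
x_2 = 1.7500, f(x_2) = 0.363636, coefficient = 2
x_3 = 2.0000, f(x_3) = 0.333333, coefficient = 4
x_4 = 2.2500, f(x_4) = 0.307692, coefficient = 1

I ≈ (0.250000/3) × 4.412743 = 0.367729
Exact value: 0.367725
Error: 0.000004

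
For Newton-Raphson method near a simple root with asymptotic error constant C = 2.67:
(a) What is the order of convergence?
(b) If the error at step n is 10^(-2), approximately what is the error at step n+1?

(a) Newton-Raphson has quadratic (order 2) convergence near simple roots.
    This means |e_{n+1}| ≈ C|e_n|².

(b) With |e_n| = 10^(-2) and C = 2.67:
    |e_{n+1}| ≈ 2.67 × (10^(-2))² = 2.67 × 10^(-4)

(a) 2 (quadratic); (b) |e_{n+1}| ≈ 2.670e-04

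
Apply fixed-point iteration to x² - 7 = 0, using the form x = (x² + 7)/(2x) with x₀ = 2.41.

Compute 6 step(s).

Equation: x² - 7 = 0
Fixed-point form: x = (x² + 7)/(2x)
x₀ = 2.41

x_1 = g(2.410000) = 2.657282
x_2 = g(2.657282) = 2.645776
x_3 = g(2.645776) = 2.645751
x_4 = g(2.645751) = 2.645751
x_5 = g(2.645751) = 2.645751
x_6 = g(2.645751) = 2.645751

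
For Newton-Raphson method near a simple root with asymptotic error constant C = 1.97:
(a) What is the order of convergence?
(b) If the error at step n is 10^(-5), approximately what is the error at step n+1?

(a) Newton-Raphson has quadratic (order 2) convergence near simple roots.
    This means |e_{n+1}| ≈ C|e_n|².

(b) With |e_n| = 10^(-5) and C = 1.97:
    |e_{n+1}| ≈ 1.97 × (10^(-5))² = 1.97 × 10^(-10)

(a) 2 (quadratic); (b) |e_{n+1}| ≈ 1.970e-10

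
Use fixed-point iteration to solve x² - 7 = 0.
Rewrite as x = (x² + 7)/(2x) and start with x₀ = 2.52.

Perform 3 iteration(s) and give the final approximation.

Equation: x² - 7 = 0
Fixed-point form: x = (x² + 7)/(2x)
x₀ = 2.52

x_1 = g(2.520000) = 2.648889
x_2 = g(2.648889) = 2.645753
x_3 = g(2.645753) = 2.645751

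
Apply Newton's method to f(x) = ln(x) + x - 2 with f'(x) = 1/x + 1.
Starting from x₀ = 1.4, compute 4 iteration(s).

f(x) = ln(x) + x - 2
f'(x) = 1/x + 1
x₀ = 1.4

Newton-Raphson formula: x_{n+1} = x_n - f(x_n)/f'(x_n)

Iteration 1:
  f(1.400000) = -0.263528
  f'(1.400000) = 1.714286
  x_1 = 1.400000 - (-0.263528)/1.714286 = 1.553725
Iteration 2:
  f(1.553725) = -0.005621
  f'(1.553725) = 1.643615
  x_2 = 1.553725 - (-0.005621)/1.643615 = 1.557144
Iteration 3:
  f(1.557144) = -0.000002
  f'(1.557144) = 1.642201
  x_3 = 1.557144 - (-0.000002)/1.642201 = 1.557146
Iteration 4:
  f(1.557146) = 0.000000
  f'(1.557146) = 1.642201
  x_4 = 1.557146 - 0.000000/1.642201 = 1.557146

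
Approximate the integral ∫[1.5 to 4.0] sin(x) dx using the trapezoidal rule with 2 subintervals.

f(x) = sin(x)
a = 1.5, b = 4.0, n = 2
h = (b - a)/n = 1.250000

Trapezoidal rule: (h/2)[f(x₀) + 2f(x₁) + 2f(x₂) + ... + f(xₙ)]

x_0 = 1.5000, f(x_0) = 0.997495, coefficient = 1
x_1 = 2.7500, f(x_1) = 0.381661, coefficient = 2
x_2 = 4.0000, f(x_2) = -0.756802, coefficient = 1

I ≈ (1.250000/2) × 1.004014 = 0.627509
Exact value: 0.724381
Error: 0.096872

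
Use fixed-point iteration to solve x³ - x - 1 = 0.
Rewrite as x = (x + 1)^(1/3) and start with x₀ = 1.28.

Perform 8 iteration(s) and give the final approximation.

Equation: x³ - x - 1 = 0
Fixed-point form: x = (x + 1)^(1/3)
x₀ = 1.28

x_1 = g(1.280000) = 1.316169
x_2 = g(1.316169) = 1.323092
x_3 = g(1.323092) = 1.324409
x_4 = g(1.324409) = 1.324659
x_5 = g(1.324659) = 1.324707
x_6 = g(1.324707) = 1.324716
x_7 = g(1.324716) = 1.324718
x_8 = g(1.324718) = 1.324718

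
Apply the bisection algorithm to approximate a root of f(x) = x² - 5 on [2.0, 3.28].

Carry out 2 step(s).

f(x) = x² - 5
Initial interval: [2.0, 3.28]

Iteration 1:
  c_1 = (2.000000 + 3.280000)/2 = 2.640000
  f(c_1) = f(2.640000) = 1.969600
  f(a) × f(c) < 0, new interval: [2.000000, 2.640000]
Iteration 2:
  c_2 = (2.000000 + 2.640000)/2 = 2.320000
  f(c_2) = f(2.320000) = 0.382400
  f(a) × f(c) < 0, new interval: [2.000000, 2.320000]

After 2 iteration(s), the approximation is c_2 = 2.320000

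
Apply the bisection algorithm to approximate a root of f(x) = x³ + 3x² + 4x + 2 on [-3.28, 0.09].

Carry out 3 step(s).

f(x) = x³ + 3x² + 4x + 2
Initial interval: [-3.28, 0.09]

Iteration 1:
  c_1 = (-3.280000 + 0.090000)/2 = -1.595000
  f(c_1) = f(-1.595000) = -0.805645
  f(a) × f(c) ≥ 0, new interval: [-1.595000, 0.090000]
Iteration 2:
  c_2 = (-1.595000 + 0.090000)/2 = -0.752500
  f(c_2) = f(-0.752500) = 0.262661
  f(a) × f(c) < 0, new interval: [-1.595000, -0.752500]
Iteration 3:
  c_3 = (-1.595000 + (-0.752500))/2 = -1.173750
  f(c_3) = f(-1.173750) = -0.178995
  f(a) × f(c) ≥ 0, new interval: [-1.173750, -0.752500]

After 3 iteration(s), the approximation is c_3 = -1.173750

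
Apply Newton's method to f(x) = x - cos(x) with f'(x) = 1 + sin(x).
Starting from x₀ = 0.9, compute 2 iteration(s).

f(x) = x - cos(x)
f'(x) = 1 + sin(x)
x₀ = 0.9

Newton-Raphson formula: x_{n+1} = x_n - f(x_n)/f'(x_n)

Iteration 1:
  f(0.900000) = 0.278390
  f'(0.900000) = 1.783327
  x_1 = 0.900000 - 0.278390/1.783327 = 0.743893
Iteration 2:
  f(0.743893) = 0.008055
  f'(0.743893) = 1.677158
  x_2 = 0.743893 - 0.008055/1.677158 = 0.739090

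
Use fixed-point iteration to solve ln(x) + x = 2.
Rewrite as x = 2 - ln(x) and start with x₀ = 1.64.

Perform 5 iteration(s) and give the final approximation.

Equation: ln(x) + x = 2
Fixed-point form: x = 2 - ln(x)
x₀ = 1.64

x_1 = g(1.640000) = 1.505304
x_2 = g(1.505304) = 1.591005
x_3 = g(1.591005) = 1.535634
x_4 = g(1.535634) = 1.571057
x_5 = g(1.571057) = 1.548252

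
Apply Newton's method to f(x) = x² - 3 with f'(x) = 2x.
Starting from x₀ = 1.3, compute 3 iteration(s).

f(x) = x² - 3
f'(x) = 2x
x₀ = 1.3

Newton-Raphson formula: x_{n+1} = x_n - f(x_n)/f'(x_n)

Iteration 1:
  f(1.300000) = -1.310000
  f'(1.300000) = 2.600000
  x_1 = 1.300000 - (-1.310000)/2.600000 = 1.803846
Iteration 2:
  f(1.803846) = 0.253861
  f'(1.803846) = 3.607692
  x_2 = 1.803846 - 0.253861/3.607692 = 1.733480
Iteration 3:
  f(1.733480) = 0.004951
  f'(1.733480) = 3.466959
  x_3 = 1.733480 - 0.004951/3.466959 = 1.732051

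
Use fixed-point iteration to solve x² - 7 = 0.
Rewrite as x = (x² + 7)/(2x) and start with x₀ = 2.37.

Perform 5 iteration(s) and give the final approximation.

Equation: x² - 7 = 0
Fixed-point form: x = (x² + 7)/(2x)
x₀ = 2.37

x_1 = g(2.370000) = 2.661793
x_2 = g(2.661793) = 2.645800
x_3 = g(2.645800) = 2.645751
x_4 = g(2.645751) = 2.645751
x_5 = g(2.645751) = 2.645751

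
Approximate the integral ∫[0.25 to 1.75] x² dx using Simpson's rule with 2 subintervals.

f(x) = x²
a = 0.25, b = 1.75, n = 2
h = (b - a)/n = 0.750000

Simpson's rule: (h/3)[f(x₀) + 4f(x₁) + 2f(x₂) + ... + f(xₙ)]

x_0 = 0.2500, f(x_0) = 0.062500, coefficient = 1
x_1 = 1.0000, f(x_1) = 1.000000, coefficient = 4
x_2 = 1.7500, f(x_2) = 3.062500, coefficient = 1

I ≈ (0.750000/3) × 7.125000 = 1.781250
Exact value: 1.781250
Error: 0.000000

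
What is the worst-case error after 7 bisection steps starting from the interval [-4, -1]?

Bisection error bound: |error| ≤ (b-a)/2^n
|error| ≤ (-1 - (-4))/2^7 = 3/2^7
|error| ≤ 0.0234375000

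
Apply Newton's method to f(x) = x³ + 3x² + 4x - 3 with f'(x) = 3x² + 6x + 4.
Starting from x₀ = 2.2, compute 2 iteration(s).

f(x) = x³ + 3x² + 4x - 3
f'(x) = 3x² + 6x + 4
x₀ = 2.2

Newton-Raphson formula: x_{n+1} = x_n - f(x_n)/f'(x_n)

Iteration 1:
  f(2.200000) = 30.968000
  f'(2.200000) = 31.720000
  x_1 = 2.200000 - 30.968000/31.720000 = 1.223707
Iteration 2:
  f(1.223707) = 8.219662
  f'(1.223707) = 15.834624
  x_2 = 1.223707 - 8.219662/15.834624 = 0.704613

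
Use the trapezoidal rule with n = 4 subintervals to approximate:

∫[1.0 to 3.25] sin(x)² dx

f(x) = sin(x)²
a = 1.0, b = 3.25, n = 4
h = (b - a)/n = 0.562500

Trapezoidal rule: (h/2)[f(x₀) + 2f(x₁) + 2f(x₂) + ... + f(xₙ)]

x_0 = 1.0000, f(x_0) = 0.708073, coefficient = 1
x_1 = 1.5625, f(x_1) = 0.999931, coefficient = 2
x_2 = 2.1250, f(x_2) = 0.723044, coefficient = 2
x_3 = 2.6875, f(x_3) = 0.192411, coefficient = 2
x_4 = 3.2500, f(x_4) = 0.011706, coefficient = 1

I ≈ (0.562500/2) × 4.550552 = 1.279843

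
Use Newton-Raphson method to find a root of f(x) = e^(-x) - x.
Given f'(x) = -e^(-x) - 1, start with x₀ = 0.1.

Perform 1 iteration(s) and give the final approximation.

f(x) = e^(-x) - x
f'(x) = -e^(-x) - 1
x₀ = 0.1

Newton-Raphson formula: x_{n+1} = x_n - f(x_n)/f'(x_n)

Iteration 1:
  f(0.100000) = 0.804837
  f'(0.100000) = -1.904837
  x_1 = 0.100000 - 0.804837/(-1.904837) = 0.522523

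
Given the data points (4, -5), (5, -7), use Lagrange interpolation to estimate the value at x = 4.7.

Lagrange interpolation formula:
P(x) = Σ yᵢ × Lᵢ(x)
where Lᵢ(x) = Π_{j≠i} (x - xⱼ)/(xᵢ - xⱼ)

L_0(4.7) = (4.7 - 5)/(4 - 5) = 0.300000
L_1(4.7) = (4.7 - 4)/(5 - 4) = 0.700000

P(4.7) = (-5)×L_0(4.7) + (-7)×L_1(4.7)
P(4.7) = -6.400000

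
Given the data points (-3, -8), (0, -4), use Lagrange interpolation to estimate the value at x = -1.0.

Lagrange interpolation formula:
P(x) = Σ yᵢ × Lᵢ(x)
where Lᵢ(x) = Π_{j≠i} (x - xⱼ)/(xᵢ - xⱼ)

L_0(-1.0) = (-1.0 - 0)/(-3 - 0) = 0.333333
L_1(-1.0) = (-1.0 - (-3))/(0 - (-3)) = 0.666667

P(-1.0) = (-8)×L_0(-1.0) + (-4)×L_1(-1.0)
P(-1.0) = -5.333333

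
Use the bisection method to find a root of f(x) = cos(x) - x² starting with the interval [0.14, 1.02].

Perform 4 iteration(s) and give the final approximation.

f(x) = cos(x) - x²
Initial interval: [0.14, 1.02]

Iteration 1:
  c_1 = (0.140000 + 1.020000)/2 = 0.580000
  f(c_1) = f(0.580000) = 0.500063
  f(a) × f(c) ≥ 0, new interval: [0.580000, 1.020000]
Iteration 2:
  c_2 = (0.580000 + 1.020000)/2 = 0.800000
  f(c_2) = f(0.800000) = 0.056707
  f(a) × f(c) ≥ 0, new interval: [0.800000, 1.020000]
Iteration 3:
  c_3 = (0.800000 + 1.020000)/2 = 0.910000
  f(c_3) = f(0.910000) = -0.214354
  f(a) × f(c) < 0, new interval: [0.800000, 0.910000]
Iteration 4:
  c_4 = (0.800000 + 0.910000)/2 = 0.855000
  f(c_4) = f(0.855000) = -0.074806
  f(a) × f(c) < 0, new interval: [0.800000, 0.855000]

After 4 iteration(s), the approximation is c_4 = 0.855000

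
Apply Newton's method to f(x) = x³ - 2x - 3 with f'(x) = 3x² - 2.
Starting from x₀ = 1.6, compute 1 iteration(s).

f(x) = x³ - 2x - 3
f'(x) = 3x² - 2
x₀ = 1.6

Newton-Raphson formula: x_{n+1} = x_n - f(x_n)/f'(x_n)

Iteration 1:
  f(1.600000) = -2.104000
  f'(1.600000) = 5.680000
  x_1 = 1.600000 - (-2.104000)/5.680000 = 1.970423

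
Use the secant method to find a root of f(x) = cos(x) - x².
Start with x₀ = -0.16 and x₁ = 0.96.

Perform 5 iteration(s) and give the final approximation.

f(x) = cos(x) - x²
x₀ = -0.16, x₁ = 0.96

Secant formula: x_{n+1} = x_n - f(x_n)(x_n - x_{n-1})/(f(x_n) - f(x_{n-1}))

Iteration 1:
  f(-0.160000) = 0.961627
  f(0.960000) = -0.348080
  x_2 = 0.960000 - (-0.348080)×(0.960000 - (-0.160000))/(-0.348080 - 0.961627)
       = 0.662338
Iteration 2:
  f(0.960000) = -0.348080
  f(0.662338) = 0.349864
  x_3 = 0.662338 - 0.349864×(0.662338 - 0.960000)/(0.349864 - (-0.348080))
       = 0.811550
Iteration 3:
  f(0.662338) = 0.349864
  f(0.811550) = 0.029762
  x_4 = 0.811550 - 0.029762×(0.811550 - 0.662338)/(0.029762 - 0.349864)
       = 0.825423
Iteration 4:
  f(0.811550) = 0.029762
  f(0.825423) = -0.003077
  x_5 = 0.825423 - (-0.003077)×(0.825423 - 0.811550)/(-0.003077 - 0.029762)
       = 0.824123
Iteration 5:
  f(0.825423) = -0.003077
  f(0.824123) = 0.000022
  x_6 = 0.824123 - 0.000022×(0.824123 - 0.825423)/(0.000022 - (-0.003077))
       = 0.824132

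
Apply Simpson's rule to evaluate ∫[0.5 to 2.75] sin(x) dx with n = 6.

f(x) = sin(x)
a = 0.5, b = 2.75, n = 6
h = (b - a)/n = 0.375000

Simpson's rule: (h/3)[f(x₀) + 4f(x₁) + 2f(x₂) + ... + f(xₙ)]

x_0 = 0.5000, f(x_0) = 0.479426, coefficient = 1
x_1 = 0.8750, f(x_1) = 0.767544, coefficient = 4
x_2 = 1.2500, f(x_2) = 0.948985, coefficient = 2
x_3 = 1.6250, f(x_3) = 0.998531, coefficient = 4
x_4 = 2.0000, f(x_4) = 0.909297, coefficient = 2
x_5 = 2.3750, f(x_5) = 0.693685, coefficient = 4
x_6 = 2.7500, f(x_6) = 0.381661, coefficient = 1

I ≈ (0.375000/3) × 14.416690 = 1.802086
Exact value: 1.801885
Error: 0.000201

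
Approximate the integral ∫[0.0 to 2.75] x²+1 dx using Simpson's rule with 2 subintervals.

f(x) = x²+1
a = 0.0, b = 2.75, n = 2
h = (b - a)/n = 1.375000

Simpson's rule: (h/3)[f(x₀) + 4f(x₁) + 2f(x₂) + ... + f(xₙ)]

x_0 = 0.0000, f(x_0) = 1.000000, coefficient = 1
x_1 = 1.3750, f(x_1) = 2.890625, coefficient = 4
x_2 = 2.7500, f(x_2) = 8.562500, coefficient = 1

I ≈ (1.375000/3) × 21.125000 = 9.682292
Exact value: 9.682292
Error: 0.000000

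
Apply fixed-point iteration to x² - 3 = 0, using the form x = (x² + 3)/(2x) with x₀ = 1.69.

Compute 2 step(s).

Equation: x² - 3 = 0
Fixed-point form: x = (x² + 3)/(2x)
x₀ = 1.69

x_1 = g(1.690000) = 1.732574
x_2 = g(1.732574) = 1.732051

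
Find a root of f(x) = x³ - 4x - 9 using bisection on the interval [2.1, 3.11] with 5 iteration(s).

f(x) = x³ - 4x - 9
Initial interval: [2.1, 3.11]

Iteration 1:
  c_1 = (2.100000 + 3.110000)/2 = 2.605000
  f(c_1) = f(2.605000) = -1.742405
  f(a) × f(c) ≥ 0, new interval: [2.605000, 3.110000]
Iteration 2:
  c_2 = (2.605000 + 3.110000)/2 = 2.857500
  f(c_2) = f(2.857500) = 2.902363
  f(a) × f(c) < 0, new interval: [2.605000, 2.857500]
Iteration 3:
  c_3 = (2.605000 + 2.857500)/2 = 2.731250
  f(c_3) = f(2.731250) = 0.449378
  f(a) × f(c) < 0, new interval: [2.605000, 2.731250]
Iteration 4:
  c_4 = (2.605000 + 2.731250)/2 = 2.668125
  f(c_4) = f(2.668125) = -0.678409
  f(a) × f(c) ≥ 0, new interval: [2.668125, 2.731250]
Iteration 5:
  c_5 = (2.668125 + 2.731250)/2 = 2.699688
  f(c_5) = f(2.699688) = -0.122584
  f(a) × f(c) ≥ 0, new interval: [2.699688, 2.731250]

After 5 iteration(s), the approximation is c_5 = 2.699688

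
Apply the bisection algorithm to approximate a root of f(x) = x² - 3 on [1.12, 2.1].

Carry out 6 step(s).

f(x) = x² - 3
Initial interval: [1.12, 2.1]

Iteration 1:
  c_1 = (1.120000 + 2.100000)/2 = 1.610000
  f(c_1) = f(1.610000) = -0.407900
  f(a) × f(c) ≥ 0, new interval: [1.610000, 2.100000]
Iteration 2:
  c_2 = (1.610000 + 2.100000)/2 = 1.855000
  f(c_2) = f(1.855000) = 0.441025
  f(a) × f(c) < 0, new interval: [1.610000, 1.855000]
Iteration 3:
  c_3 = (1.610000 + 1.855000)/2 = 1.732500
  f(c_3) = f(1.732500) = 0.001556
  f(a) × f(c) < 0, new interval: [1.610000, 1.732500]
Iteration 4:
  c_4 = (1.610000 + 1.732500)/2 = 1.671250
  f(c_4) = f(1.671250) = -0.206923
  f(a) × f(c) ≥ 0, new interval: [1.671250, 1.732500]
Iteration 5:
  c_5 = (1.671250 + 1.732500)/2 = 1.701875
  f(c_5) = f(1.701875) = -0.103621
  f(a) × f(c) ≥ 0, new interval: [1.701875, 1.732500]
Iteration 6:
  c_6 = (1.701875 + 1.732500)/2 = 1.717188
  f(c_6) = f(1.717188) = -0.051267
  f(a) × f(c) ≥ 0, new interval: [1.717188, 1.732500]

After 6 iteration(s), the approximation is c_6 = 1.717188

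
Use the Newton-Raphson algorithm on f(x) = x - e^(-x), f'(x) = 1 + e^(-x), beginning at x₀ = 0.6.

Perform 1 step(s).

f(x) = x - e^(-x)
f'(x) = 1 + e^(-x)
x₀ = 0.6

Newton-Raphson formula: x_{n+1} = x_n - f(x_n)/f'(x_n)

Iteration 1:
  f(0.600000) = 0.051188
  f'(0.600000) = 1.548812
  x_1 = 0.600000 - 0.051188/1.548812 = 0.566950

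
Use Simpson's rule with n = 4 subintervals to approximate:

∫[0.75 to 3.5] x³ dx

f(x) = x³
a = 0.75, b = 3.5, n = 4
h = (b - a)/n = 0.687500

Simpson's rule: (h/3)[f(x₀) + 4f(x₁) + 2f(x₂) + ... + f(xₙ)]

x_0 = 0.7500, f(x_0) = 0.421875, coefficient = 1
x_1 = 1.4375, f(x_1) = 2.970459, coefficient = 4
x_2 = 2.1250, f(x_2) = 9.595703, coefficient = 2
x_3 = 2.8125, f(x_3) = 22.247314, coefficient = 4
x_4 = 3.5000, f(x_4) = 42.875000, coefficient = 1

I ≈ (0.687500/3) × 163.359375 = 37.436523
Exact value: 37.436523
Error: 0.000000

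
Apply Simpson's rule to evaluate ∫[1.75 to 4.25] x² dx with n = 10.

f(x) = x²
a = 1.75, b = 4.25, n = 10
h = (b - a)/n = 0.250000

Simpson's rule: (h/3)[f(x₀) + 4f(x₁) + 2f(x₂) + ... + f(xₙ)]

x_0 = 1.7500, f(x_0) = 3.062500, coefficient = 1
x_1 = 2.0000, f(x_1) = 4.000000, coefficient = 4
x_2 = 2.2500, f(x_2) = 5.062500, coefficient = 2
x_3 = 2.5000, f(x_3) = 6.250000, coefficient = 4
x_4 = 2.7500, f(x_4) = 7.562500, coefficient = 2
x_5 = 3.0000, f(x_5) = 9.000000, coefficient = 4
x_6 = 3.2500, f(x_6) = 10.562500, coefficient = 2
x_7 = 3.5000, f(x_7) = 12.250000, coefficient = 4
x_8 = 3.7500, f(x_8) = 14.062500, coefficient = 2
x_9 = 4.0000, f(x_9) = 16.000000, coefficient = 4
x_10 = 4.2500, f(x_10) = 18.062500, coefficient = 1

I ≈ (0.250000/3) × 285.625000 = 23.802083
Exact value: 23.802083
Error: 0.000000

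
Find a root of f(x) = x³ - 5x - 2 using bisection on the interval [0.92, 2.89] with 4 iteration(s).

f(x) = x³ - 5x - 2
Initial interval: [0.92, 2.89]

Iteration 1:
  c_1 = (0.920000 + 2.890000)/2 = 1.905000
  f(c_1) = f(1.905000) = -4.611707
  f(a) × f(c) ≥ 0, new interval: [1.905000, 2.890000]
Iteration 2:
  c_2 = (1.905000 + 2.890000)/2 = 2.397500
  f(c_2) = f(2.397500) = -0.206655
  f(a) × f(c) ≥ 0, new interval: [2.397500, 2.890000]
Iteration 3:
  c_3 = (2.397500 + 2.890000)/2 = 2.643750
  f(c_3) = f(2.643750) = 3.259513
  f(a) × f(c) < 0, new interval: [2.397500, 2.643750]
Iteration 4:
  c_4 = (2.397500 + 2.643750)/2 = 2.520625
  f(c_4) = f(2.520625) = 1.411793
  f(a) × f(c) < 0, new interval: [2.397500, 2.520625]

After 4 iteration(s), the approximation is c_4 = 2.520625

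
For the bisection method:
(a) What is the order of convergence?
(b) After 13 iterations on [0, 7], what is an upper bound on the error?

(a) Bisection has linear (order 1) convergence; the error is halved each step.

(b) Error bound = (b-a)/2^n = (7 - 0)/2^{13}
    = 7/2^{13}

(a) 1 (linear); (b) error ≤ 8.54e-04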